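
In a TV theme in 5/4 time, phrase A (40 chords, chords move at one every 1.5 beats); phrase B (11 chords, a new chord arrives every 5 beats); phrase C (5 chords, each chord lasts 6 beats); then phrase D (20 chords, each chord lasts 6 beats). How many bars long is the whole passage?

53 bars

A: 40 × 1.5 = 60 beats = 12 bars.
B: 11 × 5 = 55 beats = 11 bars.
C: 5 × 6 = 30 beats = 6 bars.
D: 20 × 6 = 120 beats = 24 bars.
Total: 12 + 11 + 6 + 24 = 53 bars.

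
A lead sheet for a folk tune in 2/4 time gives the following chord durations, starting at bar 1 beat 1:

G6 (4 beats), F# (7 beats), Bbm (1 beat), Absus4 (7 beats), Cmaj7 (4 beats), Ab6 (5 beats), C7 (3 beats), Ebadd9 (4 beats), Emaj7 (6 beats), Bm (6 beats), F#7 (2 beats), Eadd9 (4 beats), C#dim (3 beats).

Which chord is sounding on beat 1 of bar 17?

Ebadd9

Beat 1 of bar 17 is beat (17−1)×2 + 1 = 33 overall.
Running totals: G6 ends at 4, F# ends at 11, Bbm ends at 12, Absus4 ends at 19, Cmaj7 ends at 23, Ab6 ends at 28, C7 ends at 31, Ebadd9 ends at 35.
Beat 33 falls within Ebadd9.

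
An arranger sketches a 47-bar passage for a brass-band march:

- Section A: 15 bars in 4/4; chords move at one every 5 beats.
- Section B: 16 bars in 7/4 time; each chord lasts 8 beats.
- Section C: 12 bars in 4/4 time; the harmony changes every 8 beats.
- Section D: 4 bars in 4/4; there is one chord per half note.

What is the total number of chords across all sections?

A: 15 bars × 4 beats = 60 beats; 5 beats/chord → 12 chords.
B: 16 bars × 7 beats = 112 beats; 8 beats/chord → 14 chords.
C: 12 bars × 4 beats = 48 beats; 8 beats/chord → 6 chords.
D: 4 bars × 4 beats = 16 beats; 2 beats/chord → 8 chords.
Total: 12 + 14 + 6 + 8 = 40.

40 chords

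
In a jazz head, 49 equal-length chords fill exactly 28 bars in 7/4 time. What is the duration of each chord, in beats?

28 bars × 7 beats/bar = 196 beats total.
196 beats ÷ 49 chords = 4 beats per chord.
(That is a whole note.)

4 beats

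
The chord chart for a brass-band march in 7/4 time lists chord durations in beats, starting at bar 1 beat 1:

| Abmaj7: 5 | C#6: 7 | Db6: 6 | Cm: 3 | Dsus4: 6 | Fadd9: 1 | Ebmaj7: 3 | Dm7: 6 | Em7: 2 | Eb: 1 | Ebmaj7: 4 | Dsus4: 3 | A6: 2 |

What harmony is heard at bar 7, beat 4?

Dsus4

Beat 4 of bar 7 is beat (7−1)×7 + 4 = 46 overall.
Running totals: Abmaj7 ends at 5, C#6 ends at 12, Db6 ends at 18, Cm ends at 21, Dsus4 ends at 27, Fadd9 ends at 28, Ebmaj7 ends at 31, Dm7 ends at 37, Em7 ends at 39, Eb ends at 40, Ebmaj7 ends at 44, Dsus4 ends at 47.
Beat 46 falls within Dsus4.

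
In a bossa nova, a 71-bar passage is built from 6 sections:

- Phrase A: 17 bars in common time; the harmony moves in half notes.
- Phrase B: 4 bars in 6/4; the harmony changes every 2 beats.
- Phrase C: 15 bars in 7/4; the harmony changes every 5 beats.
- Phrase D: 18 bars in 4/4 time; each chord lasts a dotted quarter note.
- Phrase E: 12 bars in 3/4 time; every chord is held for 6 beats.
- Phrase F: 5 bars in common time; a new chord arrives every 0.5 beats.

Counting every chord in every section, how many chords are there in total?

A: 17·4 = 68 beats, 68/2 = 34 chords.
B: 4·6 = 24 beats, 24/2 = 12 chords.
C: 15·7 = 105 beats, 105/5 = 21 chords.
D: 18·4 = 72 beats, 72/1.5 = 48 chords.
E: 12·3 = 36 beats, 36/6 = 6 chords.
F: 5·4 = 20 beats, 20/0.5 = 40 chords.
Total: 34 + 12 + 21 + 48 + 6 + 40 = 161.

161 chords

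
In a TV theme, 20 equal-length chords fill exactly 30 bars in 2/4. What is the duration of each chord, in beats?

3 beats

30 bars × 2 beats/bar = 60 beats total.
60 beats ÷ 20 chords = 3 beats per chord.
(That is a dotted half note.)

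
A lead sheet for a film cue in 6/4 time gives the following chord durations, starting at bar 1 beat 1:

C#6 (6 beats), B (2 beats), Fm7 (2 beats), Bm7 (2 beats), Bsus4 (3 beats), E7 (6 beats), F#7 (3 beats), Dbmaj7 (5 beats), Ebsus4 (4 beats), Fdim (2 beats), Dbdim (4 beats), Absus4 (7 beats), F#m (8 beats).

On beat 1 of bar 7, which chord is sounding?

Dbdim

Beat 1 of bar 7 is beat (7−1)×6 + 1 = 37 overall.
Running totals: C#6 ends at 6, B ends at 8, Fm7 ends at 10, Bm7 ends at 12, Bsus4 ends at 15, E7 ends at 21, F#7 ends at 24, Dbmaj7 ends at 29, Ebsus4 ends at 33, Fdim ends at 35, Dbdim ends at 39.
Beat 37 falls within Dbdim.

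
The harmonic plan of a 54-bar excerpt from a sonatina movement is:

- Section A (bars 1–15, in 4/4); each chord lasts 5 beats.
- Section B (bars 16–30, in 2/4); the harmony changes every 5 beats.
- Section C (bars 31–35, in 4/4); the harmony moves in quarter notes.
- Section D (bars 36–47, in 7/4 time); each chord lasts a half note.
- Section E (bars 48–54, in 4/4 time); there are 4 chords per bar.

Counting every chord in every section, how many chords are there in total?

A: 15·4 = 60 beats, 60/5 = 12 chords.
B: 15·2 = 30 beats, 30/5 = 6 chords.
C: 5·4 = 20 beats, 20/1 = 20 chords.
D: 12·7 = 84 beats, 84/2 = 42 chords.
E: 7·4 = 28 beats, 28/1 = 28 chords.
Total: 12 + 6 + 20 + 42 + 28 = 108.

108 chords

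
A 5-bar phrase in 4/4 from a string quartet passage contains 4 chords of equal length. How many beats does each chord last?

5 beats

5 bars × 4 beats/bar = 20 beats total.
20 beats ÷ 4 chords = 5 beats per chord.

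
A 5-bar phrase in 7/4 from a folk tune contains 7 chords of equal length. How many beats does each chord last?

5 beats

5 bars × 7 beats/bar = 35 beats total.
35 beats ÷ 7 chords = 5 beats per chord.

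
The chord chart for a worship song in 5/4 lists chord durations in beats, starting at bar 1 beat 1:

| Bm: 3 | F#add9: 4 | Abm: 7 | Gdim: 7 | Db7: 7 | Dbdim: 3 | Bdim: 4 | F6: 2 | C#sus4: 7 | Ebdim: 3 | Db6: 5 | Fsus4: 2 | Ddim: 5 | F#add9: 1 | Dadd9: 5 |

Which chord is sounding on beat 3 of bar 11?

Beat 3 of bar 11 is beat (11−1)×5 + 3 = 53 overall.
Running totals: Bm ends at 3, F#add9 ends at 7, Abm ends at 14, Gdim ends at 21, Db7 ends at 28, Dbdim ends at 31, Bdim ends at 35, F6 ends at 37, C#sus4 ends at 44, Ebdim ends at 47, Db6 ends at 52, Fsus4 ends at 54.
Beat 53 falls within Fsus4.

Fsus4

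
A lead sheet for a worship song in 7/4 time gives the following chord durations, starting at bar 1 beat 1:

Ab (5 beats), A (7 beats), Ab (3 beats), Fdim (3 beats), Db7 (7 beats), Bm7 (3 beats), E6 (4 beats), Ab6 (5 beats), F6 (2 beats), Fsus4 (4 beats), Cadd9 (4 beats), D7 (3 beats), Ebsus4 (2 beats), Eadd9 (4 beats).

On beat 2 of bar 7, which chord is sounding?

Beat 2 of bar 7 is beat (7−1)×7 + 2 = 44 overall.
Running totals: Ab ends at 5, A ends at 12, Ab ends at 15, Fdim ends at 18, Db7 ends at 25, Bm7 ends at 28, E6 ends at 32, Ab6 ends at 37, F6 ends at 39, Fsus4 ends at 43, Cadd9 ends at 47.
Beat 44 falls within Cadd9.

Cadd9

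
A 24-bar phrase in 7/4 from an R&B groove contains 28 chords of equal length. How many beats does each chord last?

24 bars × 7 beats/bar = 168 beats total.
168 beats ÷ 28 chords = 6 beats per chord.

6 beats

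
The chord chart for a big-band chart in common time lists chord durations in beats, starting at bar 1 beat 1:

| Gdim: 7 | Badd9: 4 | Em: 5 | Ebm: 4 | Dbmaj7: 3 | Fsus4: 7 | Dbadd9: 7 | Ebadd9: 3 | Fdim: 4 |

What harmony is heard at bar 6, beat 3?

Beat 3 of bar 6 is beat (6−1)×4 + 3 = 23 overall.
Running totals: Gdim ends at 7, Badd9 ends at 11, Em ends at 16, Ebm ends at 20, Dbmaj7 ends at 23.
Beat 23 falls within Dbmaj7.

Dbmaj7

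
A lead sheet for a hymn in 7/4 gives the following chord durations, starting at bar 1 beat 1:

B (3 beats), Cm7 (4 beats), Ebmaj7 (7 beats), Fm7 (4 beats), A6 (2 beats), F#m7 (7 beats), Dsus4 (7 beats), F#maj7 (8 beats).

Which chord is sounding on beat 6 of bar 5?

Dsus4

Beat 6 of bar 5 is beat (5−1)×7 + 6 = 34 overall.
Running totals: B ends at 3, Cm7 ends at 7, Ebmaj7 ends at 14, Fm7 ends at 18, A6 ends at 20, F#m7 ends at 27, Dsus4 ends at 34.
Beat 34 falls within Dsus4.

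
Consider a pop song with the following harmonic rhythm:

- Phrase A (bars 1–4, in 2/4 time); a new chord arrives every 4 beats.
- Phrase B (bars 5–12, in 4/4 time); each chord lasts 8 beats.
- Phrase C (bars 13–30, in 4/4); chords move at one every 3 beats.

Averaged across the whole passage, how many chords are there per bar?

A: 4 × 2 = 8 beats ÷ 4 = 2 chords.
B: 8 × 4 = 32 beats ÷ 8 = 4 chords.
C: 18 × 4 = 72 beats ÷ 3 = 24 chords.
Overall: 30 chords over 30 bars → 30/30 = 1 chords per bar.

1 chords per bar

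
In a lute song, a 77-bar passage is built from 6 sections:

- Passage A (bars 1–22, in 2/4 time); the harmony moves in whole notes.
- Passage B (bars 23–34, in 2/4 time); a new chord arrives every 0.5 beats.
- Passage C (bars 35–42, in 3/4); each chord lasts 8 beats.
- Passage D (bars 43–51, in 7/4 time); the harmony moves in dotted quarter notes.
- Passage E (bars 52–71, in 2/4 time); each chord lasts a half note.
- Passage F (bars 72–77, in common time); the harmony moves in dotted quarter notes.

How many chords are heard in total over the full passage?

A: 22·2 = 44 beats, 44/4 = 11 chords.
B: 12·2 = 24 beats, 24/0.5 = 48 chords.
C: 8·3 = 24 beats, 24/8 = 3 chords.
D: 9·7 = 63 beats, 63/1.5 = 42 chords.
E: 20·2 = 40 beats, 40/2 = 20 chords.
F: 6·4 = 24 beats, 24/1.5 = 16 chords.
Total: 11 + 48 + 3 + 42 + 20 + 16 = 140.

140 chords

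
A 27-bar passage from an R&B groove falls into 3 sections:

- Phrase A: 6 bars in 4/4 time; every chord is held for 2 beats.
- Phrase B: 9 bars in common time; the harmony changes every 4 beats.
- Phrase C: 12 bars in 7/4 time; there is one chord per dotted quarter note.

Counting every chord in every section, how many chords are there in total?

A has 24 beats and chords last 2 each, so 12 chords.
B has 36 beats and chords last 4 each, so 9 chords.
C has 84 beats and chords last 1.5 each, so 56 chords.
Total: 12 + 9 + 56 = 77.

77 chords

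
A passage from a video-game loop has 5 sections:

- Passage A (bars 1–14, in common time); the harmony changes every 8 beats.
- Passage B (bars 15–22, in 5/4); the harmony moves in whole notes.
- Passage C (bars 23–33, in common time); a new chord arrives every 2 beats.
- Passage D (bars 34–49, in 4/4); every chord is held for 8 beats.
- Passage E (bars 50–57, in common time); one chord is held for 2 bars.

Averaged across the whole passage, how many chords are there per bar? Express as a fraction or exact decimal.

17/19 chords per bar

A: 14 × 4 = 56 beats ÷ 8 = 7 chords.
B: 8 × 5 = 40 beats ÷ 4 = 10 chords.
C: 11 × 4 = 44 beats ÷ 2 = 22 chords.
D: 16 × 4 = 64 beats ÷ 8 = 8 chords.
E: 8 × 4 = 32 beats ÷ 8 = 4 chords.
Overall: 51 chords over 57 bars → 51/57 = 17/19 chords per bar.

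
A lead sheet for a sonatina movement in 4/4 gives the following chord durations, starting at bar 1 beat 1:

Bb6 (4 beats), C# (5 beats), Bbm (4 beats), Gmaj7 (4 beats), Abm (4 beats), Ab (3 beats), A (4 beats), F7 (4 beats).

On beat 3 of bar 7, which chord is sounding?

Beat 3 of bar 7 is beat (7−1)×4 + 3 = 27 overall.
Running totals: Bb6 ends at 4, C# ends at 9, Bbm ends at 13, Gmaj7 ends at 17, Abm ends at 21, Ab ends at 24, A ends at 28.
Beat 27 falls within A.

A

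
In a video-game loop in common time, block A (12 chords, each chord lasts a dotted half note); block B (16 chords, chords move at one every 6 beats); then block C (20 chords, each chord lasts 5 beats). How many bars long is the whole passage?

58 bars

A: 12 × 3 = 36 beats = 9 bars.
B: 16 × 6 = 96 beats = 24 bars.
C: 20 × 5 = 100 beats = 25 bars.
Total: 9 + 24 + 25 = 58 bars.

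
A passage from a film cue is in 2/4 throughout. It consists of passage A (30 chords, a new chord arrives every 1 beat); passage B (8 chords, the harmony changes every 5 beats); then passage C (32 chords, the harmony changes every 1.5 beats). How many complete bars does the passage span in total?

59 bars

A: 30 × 1 = 30 beats = 15 bars.
B: 8 × 5 = 40 beats = 20 bars.
C: 32 × 1.5 = 48 beats = 24 bars.
Total: 15 + 20 + 24 = 59 bars.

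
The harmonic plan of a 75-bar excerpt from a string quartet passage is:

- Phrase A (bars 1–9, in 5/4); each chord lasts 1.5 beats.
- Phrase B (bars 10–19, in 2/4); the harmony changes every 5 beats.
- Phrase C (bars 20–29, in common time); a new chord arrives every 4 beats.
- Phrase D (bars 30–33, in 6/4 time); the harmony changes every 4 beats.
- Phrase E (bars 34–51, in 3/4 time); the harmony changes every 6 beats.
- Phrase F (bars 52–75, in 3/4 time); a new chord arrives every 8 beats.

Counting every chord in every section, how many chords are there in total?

68 chords

A: 9·5 = 45 beats, 45/1.5 = 30 chords.
B: 10·2 = 20 beats, 20/5 = 4 chords.
C: 10·4 = 40 beats, 40/4 = 10 chords.
D: 4·6 = 24 beats, 24/4 = 6 chords.
E: 18·3 = 54 beats, 54/6 = 9 chords.
F: 24·3 = 72 beats, 72/8 = 9 chords.
Total: 30 + 4 + 10 + 6 + 9 + 9 = 68.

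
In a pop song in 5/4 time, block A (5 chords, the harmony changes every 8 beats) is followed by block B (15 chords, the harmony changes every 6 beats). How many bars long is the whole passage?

A: 5 × 8 = 40 beats = 8 bars.
B: 15 × 6 = 90 beats = 18 bars.
Total: 8 + 18 = 26 bars.

26 bars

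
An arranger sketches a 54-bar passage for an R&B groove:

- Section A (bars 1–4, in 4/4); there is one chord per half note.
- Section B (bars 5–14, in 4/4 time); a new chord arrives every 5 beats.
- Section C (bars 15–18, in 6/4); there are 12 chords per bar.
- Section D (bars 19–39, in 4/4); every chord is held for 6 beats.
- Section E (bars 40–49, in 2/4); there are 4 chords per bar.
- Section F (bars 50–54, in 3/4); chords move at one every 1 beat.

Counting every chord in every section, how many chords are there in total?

133 chords

A: 4 bars × 4 beats = 16 beats; 2 beats/chord → 8 chords.
B: 10 bars × 4 beats = 40 beats; 5 beats/chord → 8 chords.
C: 4 bars × 6 beats = 24 beats; 0.5 beats/chord → 48 chords.
D: 21 bars × 4 beats = 84 beats; 6 beats/chord → 14 chords.
E: 10 bars × 2 beats = 20 beats; 0.5 beats/chord → 40 chords.
F: 5 bars × 3 beats = 15 beats; 1 beat/chord → 15 chords.
Total: 8 + 8 + 48 + 14 + 40 + 15 = 133.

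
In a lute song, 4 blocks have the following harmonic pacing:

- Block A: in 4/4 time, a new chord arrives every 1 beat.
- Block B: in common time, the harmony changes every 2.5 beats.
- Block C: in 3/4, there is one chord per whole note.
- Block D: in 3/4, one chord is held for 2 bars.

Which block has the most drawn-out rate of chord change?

Block D

A: 4 beats/bar ÷ 1 beat/chord = 4 chords/bar.
B: 4 beats/bar ÷ 2.5 beats/chord = 1.6 chords/bar.
C: 3 beats/bar ÷ 4 beats/chord = 0.75 chords/bar.
D: 3 beats/bar ÷ 6 beats/chord = 0.5 chords/bar.
Slowest is D at 0.5 chords/bar.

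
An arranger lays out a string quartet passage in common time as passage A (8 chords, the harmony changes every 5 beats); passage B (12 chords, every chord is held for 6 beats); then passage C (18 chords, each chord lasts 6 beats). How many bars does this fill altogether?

55 bars

A: 8 × 5 = 40 beats = 10 bars.
B: 12 × 6 = 72 beats = 18 bars.
C: 18 × 6 = 108 beats = 27 bars.
Total: 10 + 18 + 27 = 55 bars.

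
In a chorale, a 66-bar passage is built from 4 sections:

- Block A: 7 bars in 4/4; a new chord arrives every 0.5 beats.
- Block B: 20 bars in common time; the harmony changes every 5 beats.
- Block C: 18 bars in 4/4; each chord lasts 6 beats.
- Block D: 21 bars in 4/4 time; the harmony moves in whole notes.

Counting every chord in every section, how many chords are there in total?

105 chords

A: 7 bars × 4 beats = 28 beats; 0.5 beats/chord → 56 chords.
B: 20 bars × 4 beats = 80 beats; 5 beats/chord → 16 chords.
C: 18 bars × 4 beats = 72 beats; 6 beats/chord → 12 chords.
D: 21 bars × 4 beats = 84 beats; 4 beats/chord → 21 chords.
Total: 56 + 16 + 12 + 21 = 105.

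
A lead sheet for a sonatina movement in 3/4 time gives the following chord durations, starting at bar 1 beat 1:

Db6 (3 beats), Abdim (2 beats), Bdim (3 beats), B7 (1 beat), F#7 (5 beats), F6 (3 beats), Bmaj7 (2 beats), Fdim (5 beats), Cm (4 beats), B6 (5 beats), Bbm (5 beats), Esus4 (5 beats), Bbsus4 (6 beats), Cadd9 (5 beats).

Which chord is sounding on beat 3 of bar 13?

Esus4

Beat 3 of bar 13 is beat (13−1)×3 + 3 = 39 overall.
Running totals: Db6 ends at 3, Abdim ends at 5, Bdim ends at 8, B7 ends at 9, F#7 ends at 14, F6 ends at 17, Bmaj7 ends at 19, Fdim ends at 24, Cm ends at 28, B6 ends at 33, Bbm ends at 38, Esus4 ends at 43.
Beat 39 falls within Esus4.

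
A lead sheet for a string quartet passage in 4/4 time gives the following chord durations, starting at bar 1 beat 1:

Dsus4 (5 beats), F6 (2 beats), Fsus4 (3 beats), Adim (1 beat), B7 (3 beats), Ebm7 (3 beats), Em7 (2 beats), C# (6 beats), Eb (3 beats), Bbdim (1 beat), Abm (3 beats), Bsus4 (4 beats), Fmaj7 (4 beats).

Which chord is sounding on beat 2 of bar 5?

Beat 2 of bar 5 is beat (5−1)×4 + 2 = 18 overall.
Running totals: Dsus4 ends at 5, F6 ends at 7, Fsus4 ends at 10, Adim ends at 11, B7 ends at 14, Ebm7 ends at 17, Em7 ends at 19.
Beat 18 falls within Em7.

Em7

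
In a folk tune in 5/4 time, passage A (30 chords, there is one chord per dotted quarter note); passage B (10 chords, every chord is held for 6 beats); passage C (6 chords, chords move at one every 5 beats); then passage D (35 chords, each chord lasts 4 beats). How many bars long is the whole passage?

A: 30 × 1.5 = 45 beats = 9 bars.
B: 10 × 6 = 60 beats = 12 bars.
C: 6 × 5 = 30 beats = 6 bars.
D: 35 × 4 = 140 beats = 28 bars.
Total: 9 + 12 + 6 + 28 = 55 bars.

55 bars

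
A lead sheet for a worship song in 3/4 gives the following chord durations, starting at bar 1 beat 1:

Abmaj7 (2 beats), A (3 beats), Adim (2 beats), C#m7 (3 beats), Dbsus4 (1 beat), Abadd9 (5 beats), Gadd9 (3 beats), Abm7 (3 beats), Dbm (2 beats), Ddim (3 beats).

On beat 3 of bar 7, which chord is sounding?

Abm7

Beat 3 of bar 7 is beat (7−1)×3 + 3 = 21 overall.
Running totals: Abmaj7 ends at 2, A ends at 5, Adim ends at 7, C#m7 ends at 10, Dbsus4 ends at 11, Abadd9 ends at 16, Gadd9 ends at 19, Abm7 ends at 22.
Beat 21 falls within Abm7.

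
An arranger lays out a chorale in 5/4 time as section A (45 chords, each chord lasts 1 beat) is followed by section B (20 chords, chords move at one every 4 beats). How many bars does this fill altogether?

A: 45 × 1 = 45 beats = 9 bars.
B: 20 × 4 = 80 beats = 16 bars.
Total: 9 + 16 = 25 bars.

25 bars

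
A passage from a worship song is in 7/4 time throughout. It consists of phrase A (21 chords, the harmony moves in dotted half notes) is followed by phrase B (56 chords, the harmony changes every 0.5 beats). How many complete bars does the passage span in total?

13 bars

A: 21 × 3 = 63 beats = 9 bars.
B: 56 × 0.5 = 28 beats = 4 bars.
Total: 9 + 4 = 13 bars.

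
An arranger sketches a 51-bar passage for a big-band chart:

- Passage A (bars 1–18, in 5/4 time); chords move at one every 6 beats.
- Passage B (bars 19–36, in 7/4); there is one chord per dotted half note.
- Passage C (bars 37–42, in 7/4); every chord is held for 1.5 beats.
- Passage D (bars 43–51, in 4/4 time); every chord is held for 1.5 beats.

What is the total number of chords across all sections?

109 chords

A: 18·5 = 90 beats, 90/6 = 15 chords.
B: 18·7 = 126 beats, 126/3 = 42 chords.
C: 6·7 = 42 beats, 42/1.5 = 28 chords.
D: 9·4 = 36 beats, 36/1.5 = 24 chords.
Total: 15 + 42 + 28 + 24 = 109.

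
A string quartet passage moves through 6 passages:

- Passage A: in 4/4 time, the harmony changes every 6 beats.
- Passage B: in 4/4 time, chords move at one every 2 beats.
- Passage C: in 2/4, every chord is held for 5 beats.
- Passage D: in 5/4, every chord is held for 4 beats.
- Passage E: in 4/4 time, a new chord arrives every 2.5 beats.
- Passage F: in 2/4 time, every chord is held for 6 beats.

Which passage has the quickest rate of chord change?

A: 4/6 = 2/3 chords/bar.
B: 4/2 = 2 chords/bar.
C: 2/5 = 0.4 chords/bar.
D: 5/4 = 1.25 chords/bar.
E: 4/2.5 = 1.6 chords/bar.
F: 2/6 = 1/3 chords/bar.
Fastest is B at 2 chords/bar.

Passage B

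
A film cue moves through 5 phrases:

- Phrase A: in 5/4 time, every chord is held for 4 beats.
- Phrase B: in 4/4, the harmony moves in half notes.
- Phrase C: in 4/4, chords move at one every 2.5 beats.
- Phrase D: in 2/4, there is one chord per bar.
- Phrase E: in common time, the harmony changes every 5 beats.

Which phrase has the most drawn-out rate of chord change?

A: 5/4 = 1.25 chords/bar.
B: 4/2 = 2 chords/bar.
C: 4/2.5 = 1.6 chords/bar.
D: 2/2 = 1 chord/bar.
E: 4/5 = 0.8 chords/bar.
Slowest is E at 0.8 chords/bar.

Phrase E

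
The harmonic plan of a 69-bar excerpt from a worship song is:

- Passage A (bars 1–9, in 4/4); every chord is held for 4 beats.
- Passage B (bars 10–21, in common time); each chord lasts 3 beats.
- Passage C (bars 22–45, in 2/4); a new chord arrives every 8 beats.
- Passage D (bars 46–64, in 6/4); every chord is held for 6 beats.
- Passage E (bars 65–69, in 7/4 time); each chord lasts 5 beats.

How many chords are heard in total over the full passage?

A: 9·4 = 36 beats, 36/4 = 9 chords.
B: 12·4 = 48 beats, 48/3 = 16 chords.
C: 24·2 = 48 beats, 48/8 = 6 chords.
D: 19·6 = 114 beats, 114/6 = 19 chords.
E: 5·7 = 35 beats, 35/5 = 7 chords.
Total: 9 + 16 + 6 + 19 + 7 = 57.

57 chords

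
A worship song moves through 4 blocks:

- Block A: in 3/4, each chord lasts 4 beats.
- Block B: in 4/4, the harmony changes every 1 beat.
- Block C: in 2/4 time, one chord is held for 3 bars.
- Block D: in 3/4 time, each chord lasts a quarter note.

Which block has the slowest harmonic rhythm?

A: 3 beats/bar ÷ 4 beats/chord = 0.75 chords/bar.
B: 4 beats/bar ÷ 1 beat/chord = 4 chords/bar.
C: 2 beats/bar ÷ 6 beats/chord = 1/3 chords/bar.
D: 3 beats/bar ÷ 1 beat/chord = 3 chords/bar.
Slowest is C at 1/3 chords/bar.

Block C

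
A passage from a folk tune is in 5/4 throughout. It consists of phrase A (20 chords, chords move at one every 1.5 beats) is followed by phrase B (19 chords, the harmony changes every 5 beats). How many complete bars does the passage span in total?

A: 20 × 1.5 = 30 beats = 6 bars.
B: 19 × 5 = 95 beats = 19 bars.
Total: 6 + 19 = 25 bars.

25 bars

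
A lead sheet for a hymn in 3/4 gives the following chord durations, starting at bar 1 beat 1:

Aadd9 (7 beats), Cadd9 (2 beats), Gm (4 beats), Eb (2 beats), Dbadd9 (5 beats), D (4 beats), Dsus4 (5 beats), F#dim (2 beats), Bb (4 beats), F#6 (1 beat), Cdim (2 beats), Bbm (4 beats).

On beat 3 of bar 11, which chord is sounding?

Bb

Beat 3 of bar 11 is beat (11−1)×3 + 3 = 33 overall.
Running totals: Aadd9 ends at 7, Cadd9 ends at 9, Gm ends at 13, Eb ends at 15, Dbadd9 ends at 20, D ends at 24, Dsus4 ends at 29, F#dim ends at 31, Bb ends at 35.
Beat 33 falls within Bb.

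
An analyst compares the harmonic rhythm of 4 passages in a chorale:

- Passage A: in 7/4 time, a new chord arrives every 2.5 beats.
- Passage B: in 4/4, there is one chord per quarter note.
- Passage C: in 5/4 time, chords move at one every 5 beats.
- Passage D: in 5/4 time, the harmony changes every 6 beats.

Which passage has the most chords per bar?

A: 7 beats/bar ÷ 2.5 beats/chord = 2.8 chords/bar.
B: 4 beats/bar ÷ 1 beat/chord = 4 chords/bar.
C: 5 beats/bar ÷ 5 beats/chord = 1 chord/bar.
D: 5 beats/bar ÷ 6 beats/chord = 5/6 chords/bar.
Fastest is B at 4 chords/bar.

Passage B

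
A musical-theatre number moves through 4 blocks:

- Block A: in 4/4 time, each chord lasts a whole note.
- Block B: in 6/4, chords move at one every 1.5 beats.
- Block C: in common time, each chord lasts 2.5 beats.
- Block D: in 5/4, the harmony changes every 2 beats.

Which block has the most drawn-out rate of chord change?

A: 4 beats/bar ÷ 4 beats/chord = 1 chord/bar.
B: 6 beats/bar ÷ 1.5 beats/chord = 4 chords/bar.
C: 4 beats/bar ÷ 2.5 beats/chord = 1.6 chords/bar.
D: 5 beats/bar ÷ 2 beats/chord = 2.5 chords/bar.
Slowest is A at 1 chords/bar.

Block A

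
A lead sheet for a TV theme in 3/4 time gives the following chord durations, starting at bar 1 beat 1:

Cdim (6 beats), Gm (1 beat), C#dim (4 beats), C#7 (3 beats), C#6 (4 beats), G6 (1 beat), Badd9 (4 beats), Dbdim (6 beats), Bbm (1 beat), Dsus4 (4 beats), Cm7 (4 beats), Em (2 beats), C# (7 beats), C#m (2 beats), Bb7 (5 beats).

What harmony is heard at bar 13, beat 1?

Cm7

Beat 1 of bar 13 is beat (13−1)×3 + 1 = 37 overall.
Running totals: Cdim ends at 6, Gm ends at 7, C#dim ends at 11, C#7 ends at 14, C#6 ends at 18, G6 ends at 19, Badd9 ends at 23, Dbdim ends at 29, Bbm ends at 30, Dsus4 ends at 34, Cm7 ends at 38.
Beat 37 falls within Cm7.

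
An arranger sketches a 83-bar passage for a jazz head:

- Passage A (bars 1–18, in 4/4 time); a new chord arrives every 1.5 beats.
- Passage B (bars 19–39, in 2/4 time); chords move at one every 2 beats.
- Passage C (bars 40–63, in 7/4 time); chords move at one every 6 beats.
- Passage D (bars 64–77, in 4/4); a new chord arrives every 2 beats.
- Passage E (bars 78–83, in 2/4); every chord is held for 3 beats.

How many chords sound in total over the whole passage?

129 chords

A: 18·4 = 72 beats, 72/1.5 = 48 chords.
B: 21·2 = 42 beats, 42/2 = 21 chords.
C: 24·7 = 168 beats, 168/6 = 28 chords.
D: 14·4 = 56 beats, 56/2 = 28 chords.
E: 6·2 = 12 beats, 12/3 = 4 chords.
Total: 48 + 21 + 28 + 28 + 4 = 129.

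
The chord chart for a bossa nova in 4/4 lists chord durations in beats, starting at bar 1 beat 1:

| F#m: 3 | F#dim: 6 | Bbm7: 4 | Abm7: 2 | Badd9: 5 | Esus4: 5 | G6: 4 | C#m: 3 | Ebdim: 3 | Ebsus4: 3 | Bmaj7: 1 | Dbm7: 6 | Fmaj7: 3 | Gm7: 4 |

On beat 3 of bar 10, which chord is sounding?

Beat 3 of bar 10 is beat (10−1)×4 + 3 = 39 overall.
Running totals: F#m ends at 3, F#dim ends at 9, Bbm7 ends at 13, Abm7 ends at 15, Badd9 ends at 20, Esus4 ends at 25, G6 ends at 29, C#m ends at 32, Ebdim ends at 35, Ebsus4 ends at 38, Bmaj7 ends at 39.
Beat 39 falls within Bmaj7.

Bmaj7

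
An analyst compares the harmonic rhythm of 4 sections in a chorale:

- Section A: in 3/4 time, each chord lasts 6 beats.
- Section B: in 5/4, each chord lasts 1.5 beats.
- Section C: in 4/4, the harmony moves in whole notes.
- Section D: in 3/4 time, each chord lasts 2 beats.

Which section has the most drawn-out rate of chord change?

A: 3/6 = 0.5 chords/bar.
B: 5/1.5 = 10/3 chords/bar.
C: 4/4 = 1 chord/bar.
D: 3/2 = 1.5 chords/bar.
Slowest is A at 0.5 chords/bar.

Section A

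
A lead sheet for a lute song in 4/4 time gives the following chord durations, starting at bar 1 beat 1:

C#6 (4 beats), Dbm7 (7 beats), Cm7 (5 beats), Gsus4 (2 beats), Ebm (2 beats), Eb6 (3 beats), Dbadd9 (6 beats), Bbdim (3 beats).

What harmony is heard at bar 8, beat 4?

Beat 4 of bar 8 is beat (8−1)×4 + 4 = 32 overall.
Running totals: C#6 ends at 4, Dbm7 ends at 11, Cm7 ends at 16, Gsus4 ends at 18, Ebm ends at 20, Eb6 ends at 23, Dbadd9 ends at 29, Bbdim ends at 32.
Beat 32 falls within Bbdim.

Bbdim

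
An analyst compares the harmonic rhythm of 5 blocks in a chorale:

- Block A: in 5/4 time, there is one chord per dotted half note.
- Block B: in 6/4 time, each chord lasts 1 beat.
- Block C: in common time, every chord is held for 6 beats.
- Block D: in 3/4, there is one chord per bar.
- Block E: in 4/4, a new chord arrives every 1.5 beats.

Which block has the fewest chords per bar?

A: 5/3 = 5/3 chords/bar.
B: 6/1 = 6 chords/bar.
C: 4/6 = 2/3 chords/bar.
D: 3/3 = 1 chord/bar.
E: 4/1.5 = 8/3 chords/bar.
Slowest is C at 2/3 chords/bar.

Block C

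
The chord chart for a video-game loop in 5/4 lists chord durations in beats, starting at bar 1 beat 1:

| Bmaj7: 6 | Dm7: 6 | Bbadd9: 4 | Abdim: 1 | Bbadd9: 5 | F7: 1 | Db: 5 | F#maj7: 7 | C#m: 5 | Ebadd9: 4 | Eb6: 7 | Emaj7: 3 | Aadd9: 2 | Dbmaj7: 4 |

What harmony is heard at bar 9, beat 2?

Ebadd9

Beat 2 of bar 9 is beat (9−1)×5 + 2 = 42 overall.
Running totals: Bmaj7 ends at 6, Dm7 ends at 12, Bbadd9 ends at 16, Abdim ends at 17, Bbadd9 ends at 22, F7 ends at 23, Db ends at 28, F#maj7 ends at 35, C#m ends at 40, Ebadd9 ends at 44.
Beat 42 falls within Ebadd9.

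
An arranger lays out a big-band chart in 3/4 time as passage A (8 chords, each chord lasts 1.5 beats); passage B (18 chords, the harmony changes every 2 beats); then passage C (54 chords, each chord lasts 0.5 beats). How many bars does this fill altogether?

A: 8 × 1.5 = 12 beats = 4 bars.
B: 18 × 2 = 36 beats = 12 bars.
C: 54 × 0.5 = 27 beats = 9 bars.
Total: 4 + 12 + 9 = 25 bars.

25 bars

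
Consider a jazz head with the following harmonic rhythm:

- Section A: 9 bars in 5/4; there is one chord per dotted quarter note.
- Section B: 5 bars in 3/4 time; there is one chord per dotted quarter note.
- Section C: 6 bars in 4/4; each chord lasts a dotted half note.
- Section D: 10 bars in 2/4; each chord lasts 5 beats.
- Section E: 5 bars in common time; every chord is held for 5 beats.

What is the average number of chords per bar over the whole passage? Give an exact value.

1.6 chords per bar

A: 9 × 5 = 45 beats ÷ 1.5 = 30 chords.
B: 5 × 3 = 15 beats ÷ 1.5 = 10 chords.
C: 6 × 4 = 24 beats ÷ 3 = 8 chords.
D: 10 × 2 = 20 beats ÷ 5 = 4 chords.
E: 5 × 4 = 20 beats ÷ 5 = 4 chords.
Overall: 56 chords over 35 bars → 56/35 = 1.6 chords per bar.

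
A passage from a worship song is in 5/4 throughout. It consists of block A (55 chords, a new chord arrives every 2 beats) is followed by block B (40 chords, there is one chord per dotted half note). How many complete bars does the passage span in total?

A: 55 × 2 = 110 beats = 22 bars.
B: 40 × 3 = 120 beats = 24 bars.
Total: 22 + 24 = 46 bars.

46 bars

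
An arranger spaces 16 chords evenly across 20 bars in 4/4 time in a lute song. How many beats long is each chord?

20 bars × 4 beats/bar = 80 beats total.
80 beats ÷ 16 chords = 5 beats per chord.

5 beats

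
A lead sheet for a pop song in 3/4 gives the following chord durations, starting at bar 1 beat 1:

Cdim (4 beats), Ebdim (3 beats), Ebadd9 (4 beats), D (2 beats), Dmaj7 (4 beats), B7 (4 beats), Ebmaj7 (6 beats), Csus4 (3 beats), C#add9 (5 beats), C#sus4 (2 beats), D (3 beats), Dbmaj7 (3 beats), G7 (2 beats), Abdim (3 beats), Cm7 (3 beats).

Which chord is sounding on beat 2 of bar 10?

Csus4

Beat 2 of bar 10 is beat (10−1)×3 + 2 = 29 overall.
Running totals: Cdim ends at 4, Ebdim ends at 7, Ebadd9 ends at 11, D ends at 13, Dmaj7 ends at 17, B7 ends at 21, Ebmaj7 ends at 27, Csus4 ends at 30.
Beat 29 falls within Csus4.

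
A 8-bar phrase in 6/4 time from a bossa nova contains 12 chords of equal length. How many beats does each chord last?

8 bars × 6 beats/bar = 48 beats total.
48 beats ÷ 12 chords = 4 beats per chord.
(That is a whole note.)

4 beats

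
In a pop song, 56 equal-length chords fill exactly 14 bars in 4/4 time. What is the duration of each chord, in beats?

14 bars × 4 beats/bar = 56 beats total.
56 beats ÷ 56 chords = 1 beats per chord.
(That is a quarter note.)

1 beat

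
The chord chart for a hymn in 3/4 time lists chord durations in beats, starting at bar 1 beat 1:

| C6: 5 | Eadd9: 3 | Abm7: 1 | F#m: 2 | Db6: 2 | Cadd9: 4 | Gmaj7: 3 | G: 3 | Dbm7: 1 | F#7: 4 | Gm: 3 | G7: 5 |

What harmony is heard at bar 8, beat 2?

Beat 2 of bar 8 is beat (8−1)×3 + 2 = 23 overall.
Running totals: C6 ends at 5, Eadd9 ends at 8, Abm7 ends at 9, F#m ends at 11, Db6 ends at 13, Cadd9 ends at 17, Gmaj7 ends at 20, G ends at 23.
Beat 23 falls within G.

G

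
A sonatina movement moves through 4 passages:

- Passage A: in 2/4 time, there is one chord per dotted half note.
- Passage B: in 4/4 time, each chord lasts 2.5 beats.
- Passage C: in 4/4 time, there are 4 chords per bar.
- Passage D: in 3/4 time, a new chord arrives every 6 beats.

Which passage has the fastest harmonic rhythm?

Passage C

A: 2 beats/bar ÷ 3 beats/chord = 2/3 chords/bar.
B: 4 beats/bar ÷ 2.5 beats/chord = 1.6 chords/bar.
C: 4 beats/bar ÷ 1 beat/chord = 4 chords/bar.
D: 3 beats/bar ÷ 6 beats/chord = 0.5 chords/bar.
Fastest is C at 4 chords/bar.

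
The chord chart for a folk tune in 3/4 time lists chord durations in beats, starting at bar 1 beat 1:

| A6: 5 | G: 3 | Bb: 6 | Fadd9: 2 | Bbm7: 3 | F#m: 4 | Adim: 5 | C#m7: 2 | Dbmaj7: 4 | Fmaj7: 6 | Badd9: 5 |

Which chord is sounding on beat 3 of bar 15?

Badd9

Beat 3 of bar 15 is beat (15−1)×3 + 3 = 45 overall.
Running totals: A6 ends at 5, G ends at 8, Bb ends at 14, Fadd9 ends at 16, Bbm7 ends at 19, F#m ends at 23, Adim ends at 28, C#m7 ends at 30, Dbmaj7 ends at 34, Fmaj7 ends at 40, Badd9 ends at 45.
Beat 45 falls within Badd9.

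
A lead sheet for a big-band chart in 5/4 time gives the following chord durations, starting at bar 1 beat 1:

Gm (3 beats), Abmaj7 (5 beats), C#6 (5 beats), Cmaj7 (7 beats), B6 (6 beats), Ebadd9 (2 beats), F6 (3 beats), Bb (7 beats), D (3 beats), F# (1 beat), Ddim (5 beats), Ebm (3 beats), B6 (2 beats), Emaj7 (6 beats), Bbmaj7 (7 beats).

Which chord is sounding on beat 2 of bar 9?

Beat 2 of bar 9 is beat (9−1)×5 + 2 = 42 overall.
Running totals: Gm ends at 3, Abmaj7 ends at 8, C#6 ends at 13, Cmaj7 ends at 20, B6 ends at 26, Ebadd9 ends at 28, F6 ends at 31, Bb ends at 38, D ends at 41, F# ends at 42.
Beat 42 falls within F#.

F#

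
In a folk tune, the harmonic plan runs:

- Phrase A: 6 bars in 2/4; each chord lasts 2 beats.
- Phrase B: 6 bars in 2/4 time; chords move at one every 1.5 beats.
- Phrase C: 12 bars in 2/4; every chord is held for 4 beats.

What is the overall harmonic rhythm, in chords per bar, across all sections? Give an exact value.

A: 6 bars of 2 beats is 12 beats; at 2 beats each that's 6 chords.
B: 6 bars of 2 beats is 12 beats; at 1.5 beats each that's 8 chords.
C: 12 bars of 2 beats is 24 beats; at 4 beats each that's 6 chords.
Overall: 20 chords over 24 bars → 20/24 = 5/6 chords per bar.

5/6 chords per bar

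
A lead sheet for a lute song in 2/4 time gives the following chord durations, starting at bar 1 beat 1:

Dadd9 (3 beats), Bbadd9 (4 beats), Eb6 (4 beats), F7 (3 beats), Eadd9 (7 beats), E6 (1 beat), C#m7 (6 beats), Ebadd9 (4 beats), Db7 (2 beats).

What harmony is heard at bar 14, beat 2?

Beat 2 of bar 14 is beat (14−1)×2 + 2 = 28 overall.
Running totals: Dadd9 ends at 3, Bbadd9 ends at 7, Eb6 ends at 11, F7 ends at 14, Eadd9 ends at 21, E6 ends at 22, C#m7 ends at 28.
Beat 28 falls within C#m7.

C#m7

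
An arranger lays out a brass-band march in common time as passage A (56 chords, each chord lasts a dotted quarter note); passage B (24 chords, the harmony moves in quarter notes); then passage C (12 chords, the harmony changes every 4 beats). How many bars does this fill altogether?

39 bars

A: 56 × 1.5 = 84 beats = 21 bars.
B: 24 × 1 = 24 beats = 6 bars.
C: 12 × 4 = 48 beats = 12 bars.
Total: 21 + 6 + 12 = 39 bars.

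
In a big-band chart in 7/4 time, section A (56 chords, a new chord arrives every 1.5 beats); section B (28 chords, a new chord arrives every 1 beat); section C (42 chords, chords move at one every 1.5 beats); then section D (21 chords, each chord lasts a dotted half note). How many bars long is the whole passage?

34 bars

A: 56 × 1.5 = 84 beats = 12 bars.
B: 28 × 1 = 28 beats = 4 bars.
C: 42 × 1.5 = 63 beats = 9 bars.
D: 21 × 3 = 63 beats = 9 bars.
Total: 12 + 4 + 9 + 9 = 34 bars.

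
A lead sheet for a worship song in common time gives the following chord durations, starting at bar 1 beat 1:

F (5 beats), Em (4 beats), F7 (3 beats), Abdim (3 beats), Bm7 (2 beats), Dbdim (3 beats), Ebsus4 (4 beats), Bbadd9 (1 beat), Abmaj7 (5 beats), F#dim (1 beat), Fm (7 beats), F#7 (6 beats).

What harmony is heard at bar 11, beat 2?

F#7

Beat 2 of bar 11 is beat (11−1)×4 + 2 = 42 overall.
Running totals: F ends at 5, Em ends at 9, F7 ends at 12, Abdim ends at 15, Bm7 ends at 17, Dbdim ends at 20, Ebsus4 ends at 24, Bbadd9 ends at 25, Abmaj7 ends at 30, F#dim ends at 31, Fm ends at 38, F#7 ends at 44.
Beat 42 falls within F#7.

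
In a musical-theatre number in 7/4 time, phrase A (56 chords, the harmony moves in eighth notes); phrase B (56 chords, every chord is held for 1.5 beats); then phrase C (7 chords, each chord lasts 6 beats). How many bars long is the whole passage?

A: 56 × 0.5 = 28 beats = 4 bars.
B: 56 × 1.5 = 84 beats = 12 bars.
C: 7 × 6 = 42 beats = 6 bars.
Total: 4 + 12 + 6 = 22 bars.

22 bars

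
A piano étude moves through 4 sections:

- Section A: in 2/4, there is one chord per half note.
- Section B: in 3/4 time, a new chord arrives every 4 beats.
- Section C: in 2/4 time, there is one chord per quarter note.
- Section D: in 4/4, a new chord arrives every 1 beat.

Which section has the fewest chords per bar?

A: each chord is 2 beats in 2/4, so 1 per bar.
B: each chord is 4 beats in 3/4, so 0.75 per bar.
C: each chord is 1 beat in 2/4, so 2 per bar.
D: each chord is 1 beat in 4/4, so 4 per bar.
Slowest is B at 0.75 chords/bar.

Section B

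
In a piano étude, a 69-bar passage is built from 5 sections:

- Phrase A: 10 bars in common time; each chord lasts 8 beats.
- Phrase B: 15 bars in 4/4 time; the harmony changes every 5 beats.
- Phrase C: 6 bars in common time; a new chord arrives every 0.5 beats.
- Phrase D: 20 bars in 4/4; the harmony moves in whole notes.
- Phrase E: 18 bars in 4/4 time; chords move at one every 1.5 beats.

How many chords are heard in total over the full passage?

A: 10 bars × 4 beats = 40 beats; 8 beats/chord → 5 chords.
B: 15 bars × 4 beats = 60 beats; 5 beats/chord → 12 chords.
C: 6 bars × 4 beats = 24 beats; 0.5 beats/chord → 48 chords.
D: 20 bars × 4 beats = 80 beats; 4 beats/chord → 20 chords.
E: 18 bars × 4 beats = 72 beats; 1.5 beats/chord → 48 chords.
Total: 5 + 12 + 48 + 20 + 48 = 133.

133 chords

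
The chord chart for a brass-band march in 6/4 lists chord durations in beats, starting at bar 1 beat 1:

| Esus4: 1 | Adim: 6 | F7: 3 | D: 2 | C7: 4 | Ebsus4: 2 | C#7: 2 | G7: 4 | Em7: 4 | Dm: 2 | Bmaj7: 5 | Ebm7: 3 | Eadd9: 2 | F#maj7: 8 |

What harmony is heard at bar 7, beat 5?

Beat 5 of bar 7 is beat (7−1)×6 + 5 = 41 overall.
Running totals: Esus4 ends at 1, Adim ends at 7, F7 ends at 10, D ends at 12, C7 ends at 16, Ebsus4 ends at 18, C#7 ends at 20, G7 ends at 24, Em7 ends at 28, Dm ends at 30, Bmaj7 ends at 35, Ebm7 ends at 38, Eadd9 ends at 40, F#maj7 ends at 48.
Beat 41 falls within F#maj7.

F#maj7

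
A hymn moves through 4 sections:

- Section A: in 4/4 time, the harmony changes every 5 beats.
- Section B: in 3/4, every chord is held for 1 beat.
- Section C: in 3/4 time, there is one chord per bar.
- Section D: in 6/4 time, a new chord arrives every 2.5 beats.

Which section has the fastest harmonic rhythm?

A: 4/5 = 0.8 chords/bar.
B: 3/1 = 3 chords/bar.
C: 3/3 = 1 chord/bar.
D: 6/2.5 = 2.4 chords/bar.
Fastest is B at 3 chords/bar.

Section B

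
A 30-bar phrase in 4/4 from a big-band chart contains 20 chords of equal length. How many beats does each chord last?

6 beats

30 bars × 4 beats/bar = 120 beats total.
120 beats ÷ 20 chords = 6 beats per chord.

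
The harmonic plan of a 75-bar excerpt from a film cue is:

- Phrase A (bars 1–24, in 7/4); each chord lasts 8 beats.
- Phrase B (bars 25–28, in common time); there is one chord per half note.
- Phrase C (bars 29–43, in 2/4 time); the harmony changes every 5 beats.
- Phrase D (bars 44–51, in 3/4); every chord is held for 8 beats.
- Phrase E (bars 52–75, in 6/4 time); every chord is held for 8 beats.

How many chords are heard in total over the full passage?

56 chords

A: 24 bars × 7 beats = 168 beats; 8 beats/chord → 21 chords.
B: 4 bars × 4 beats = 16 beats; 2 beats/chord → 8 chords.
C: 15 bars × 2 beats = 30 beats; 5 beats/chord → 6 chords.
D: 8 bars × 3 beats = 24 beats; 8 beats/chord → 3 chords.
E: 24 bars × 6 beats = 144 beats; 8 beats/chord → 18 chords.
Total: 21 + 8 + 6 + 3 + 18 = 56.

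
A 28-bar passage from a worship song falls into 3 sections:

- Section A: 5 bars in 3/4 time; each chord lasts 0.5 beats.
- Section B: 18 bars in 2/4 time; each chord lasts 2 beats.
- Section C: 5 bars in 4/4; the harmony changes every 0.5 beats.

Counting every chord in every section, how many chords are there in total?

A has 15 beats and chords last 0.5 each, so 30 chords.
B has 36 beats and chords last 2 each, so 18 chords.
C has 20 beats and chords last 0.5 each, so 40 chords.
Total: 30 + 18 + 40 = 88.

88 chords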